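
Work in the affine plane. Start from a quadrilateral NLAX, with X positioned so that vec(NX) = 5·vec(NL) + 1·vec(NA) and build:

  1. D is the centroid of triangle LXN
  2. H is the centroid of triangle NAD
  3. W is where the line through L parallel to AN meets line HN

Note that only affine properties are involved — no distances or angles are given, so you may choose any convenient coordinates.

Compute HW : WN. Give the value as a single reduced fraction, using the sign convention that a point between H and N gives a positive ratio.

Work in coordinates with N = (0, 0), L = (1, 0), A = (0, 1), X = (5, 1).
1. D is the centroid of triangle LXN ⇒ D = (2, 1/3)
2. H is the centroid of triangle NAD ⇒ H = (2/3, 4/9)
3. W is where the line through L parallel to AN meets line HN ⇒ W = (1, 2/3)
W = H + t·(N−H) with t = -1/2, so HW:WN = t:(1−t) = -1/2:3/2

HW:WN = -1/3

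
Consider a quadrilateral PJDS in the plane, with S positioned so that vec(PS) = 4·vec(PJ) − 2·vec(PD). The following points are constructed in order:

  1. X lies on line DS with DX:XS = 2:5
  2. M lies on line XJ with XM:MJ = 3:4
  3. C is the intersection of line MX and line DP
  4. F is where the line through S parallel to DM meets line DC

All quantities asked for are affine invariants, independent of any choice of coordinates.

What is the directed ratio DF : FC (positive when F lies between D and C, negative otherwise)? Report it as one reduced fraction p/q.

DF:FC = -21/127

Work in coordinates with P = (0, 0), J = (1, 0), D = (0, 1), S = (4, -2).
1. X lies on line DS with DX:XS = 2:5 ⇒ X = (8/7, 1/7)
2. M lies on line XJ with XM:MJ = 3:4 ⇒ M = (53/49, 4/49)
3. C is the intersection of line MX and line DP ⇒ C = (0, -1)
4. F is where the line through S parallel to DM meets line DC ⇒ F = (0, 74/53)
F = D + t·(C−D) with t = -21/106, so DF:FC = t:(1−t) = -21/106:127/106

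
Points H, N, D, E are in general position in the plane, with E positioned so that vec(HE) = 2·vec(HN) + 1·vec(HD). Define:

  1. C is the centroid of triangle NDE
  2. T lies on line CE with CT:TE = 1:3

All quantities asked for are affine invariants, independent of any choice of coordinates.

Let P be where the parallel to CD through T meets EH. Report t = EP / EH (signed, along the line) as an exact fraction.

Work in coordinates with H = (0, 0), N = (1, 0), D = (0, 1), E = (2, 1).
1. C is the centroid of triangle NDE ⇒ C = (1, 2/3)
2. T lies on line CE with CT:TE = 1:3 ⇒ T = (5/4, 3/4)
through T parallel to CD: direction (-1, 1/3); meets EH at P = (7/5, 7/10)
P = E + t·(H−E) with t = 3/10

t = 3/10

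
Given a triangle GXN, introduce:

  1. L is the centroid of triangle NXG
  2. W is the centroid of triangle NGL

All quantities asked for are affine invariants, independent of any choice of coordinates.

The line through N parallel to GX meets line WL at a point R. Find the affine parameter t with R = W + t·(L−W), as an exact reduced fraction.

Set G = (0, 0), X = (1, 0), N = (0, 1); any affine frame gives the same invariant.
1. L is the centroid of triangle NXG ⇒ L = (1/3, 1/3)
2. W is the centroid of triangle NGL ⇒ W = (1/9, 4/9)
through N parallel to GX: direction (1, 0); meets WL at R = (-1, 1)
R = W + t·(L−W) with t = -5

t = -5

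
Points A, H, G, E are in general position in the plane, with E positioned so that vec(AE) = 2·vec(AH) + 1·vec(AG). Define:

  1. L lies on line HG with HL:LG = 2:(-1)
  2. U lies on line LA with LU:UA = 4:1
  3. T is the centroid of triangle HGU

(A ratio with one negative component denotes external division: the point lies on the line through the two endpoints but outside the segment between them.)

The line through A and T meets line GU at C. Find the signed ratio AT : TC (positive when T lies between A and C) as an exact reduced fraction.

Work in coordinates with A = (0, 0), H = (1, 0), G = (0, 1), E = (2, 1).
1. L lies on line HG with HL:LG = 2:(-1) ⇒ L = (-1, 2)
2. U lies on line LA with LU:UA = 4:1 ⇒ U = (-1/5, 2/5)
3. T is the centroid of triangle HGU ⇒ T = (4/15, 7/15)
line AT meets GU at C = (-4/5, -7/5)
T = A + t·(C−A) with t = -1/3, so AT:TC = -1/3:4/3

AT:TC = -1/4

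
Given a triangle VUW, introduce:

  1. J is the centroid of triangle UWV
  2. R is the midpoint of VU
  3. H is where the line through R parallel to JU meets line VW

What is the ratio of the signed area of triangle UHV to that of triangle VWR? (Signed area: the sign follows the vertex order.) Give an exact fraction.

[UHV]:[VWR] = -1/2

Set V = (0, 0), U = (1, 0), W = (0, 1); any affine frame gives the same invariant.
1. J is the centroid of triangle UWV ⇒ J = (1/3, 1/3)
2. R is the midpoint of VU ⇒ R = (1/2, 0)
3. H is where the line through R parallel to JU meets line VW ⇒ H = (0, 1/4)
2·[UHV] = 1/4, 2·[VWR] = -1/2
[UHV]:[VWR] = 1/4:-1/2 = -1/2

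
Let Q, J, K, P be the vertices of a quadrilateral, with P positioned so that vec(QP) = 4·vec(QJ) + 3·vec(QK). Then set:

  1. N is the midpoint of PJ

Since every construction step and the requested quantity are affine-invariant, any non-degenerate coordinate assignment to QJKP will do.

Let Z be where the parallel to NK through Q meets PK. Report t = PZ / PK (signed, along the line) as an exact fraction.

t = 11/6

Assign Q = (0, 0), J = (1, 0), K = (0, 1), P = (4, 3) — the answer is frame-independent, so this choice is without loss of generality.
1. N is the midpoint of PJ ⇒ N = (5/2, 3/2)
through Q parallel to NK: direction (-5/2, -1/2); meets PK at Z = (-10/3, -2/3)
Z = P + t·(K−P) with t = 11/6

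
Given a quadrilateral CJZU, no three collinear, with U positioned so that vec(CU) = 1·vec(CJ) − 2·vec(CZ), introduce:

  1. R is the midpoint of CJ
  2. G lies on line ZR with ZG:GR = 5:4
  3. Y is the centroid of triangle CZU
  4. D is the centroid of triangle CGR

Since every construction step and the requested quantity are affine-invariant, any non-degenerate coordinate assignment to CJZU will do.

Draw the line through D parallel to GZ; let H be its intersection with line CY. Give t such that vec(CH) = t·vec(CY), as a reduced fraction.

Set C = (0, 0), J = (1, 0), Z = (0, 1), U = (1, -2); any affine frame gives the same invariant.
1. R is the midpoint of CJ ⇒ R = (1/2, 0)
2. G lies on line ZR with ZG:GR = 5:4 ⇒ G = (5/18, 4/9)
3. Y is the centroid of triangle CZU ⇒ Y = (1/3, -1/3)
4. D is the centroid of triangle CGR ⇒ D = (7/27, 4/27)
through D parallel to GZ: direction (-5/18, 5/9); meets CY at H = (2/3, -2/3)
H = C + t·(Y−C) with t = 2

t = 2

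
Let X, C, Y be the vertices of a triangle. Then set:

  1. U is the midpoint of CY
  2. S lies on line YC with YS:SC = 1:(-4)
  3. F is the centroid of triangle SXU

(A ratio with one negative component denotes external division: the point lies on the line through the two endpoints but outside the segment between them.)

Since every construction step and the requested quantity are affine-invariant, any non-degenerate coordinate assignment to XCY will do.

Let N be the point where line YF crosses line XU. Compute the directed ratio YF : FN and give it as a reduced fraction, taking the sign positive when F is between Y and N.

YF:FN = 4/5

Assign X = (0, 0), C = (1, 0), Y = (0, 1) — the answer is frame-independent, so this choice is without loss of generality.
1. U is the midpoint of CY ⇒ U = (1/2, 1/2)
2. S lies on line YC with YS:SC = 1:(-4) ⇒ S = (-1/3, 4/3)
3. F is the centroid of triangle SXU ⇒ F = (1/18, 11/18)
line YF meets XU at N = (1/8, 1/8)
F = Y + t·(N−Y) with t = 4/9, so YF:FN = 4/9:5/9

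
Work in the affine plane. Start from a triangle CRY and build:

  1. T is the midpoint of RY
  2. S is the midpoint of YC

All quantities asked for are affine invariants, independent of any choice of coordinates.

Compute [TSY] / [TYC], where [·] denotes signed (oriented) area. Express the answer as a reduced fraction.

Set C = (0, 0), R = (1, 0), Y = (0, 1); any affine frame gives the same invariant.
1. T is the midpoint of RY ⇒ T = (1/2, 1/2)
2. S is the midpoint of YC ⇒ S = (0, 1/2)
2·[TSY] = -1/4, 2·[TYC] = 1/2
[TSY]:[TYC] = -1/4:1/2 = -1/2

[TSY]:[TYC] = -1/2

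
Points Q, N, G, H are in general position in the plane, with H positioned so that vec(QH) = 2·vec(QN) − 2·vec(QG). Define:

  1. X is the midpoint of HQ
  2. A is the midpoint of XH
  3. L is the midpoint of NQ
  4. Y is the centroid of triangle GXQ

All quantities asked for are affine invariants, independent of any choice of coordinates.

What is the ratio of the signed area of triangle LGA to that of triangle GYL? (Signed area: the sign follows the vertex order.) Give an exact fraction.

[LGA]:[GYL] = -3/2

Set Q = (0, 0), N = (1, 0), G = (0, 1), H = (2, -2); any affine frame gives the same invariant.
1. X is the midpoint of HQ ⇒ X = (1, -1)
2. A is the midpoint of XH ⇒ A = (3/2, -3/2)
3. L is the midpoint of NQ ⇒ L = (1/2, 0)
4. Y is the centroid of triangle GXQ ⇒ Y = (1/3, 0)
2·[LGA] = -1/4, 2·[GYL] = 1/6
[LGA]:[GYL] = -1/4:1/6 = -3/2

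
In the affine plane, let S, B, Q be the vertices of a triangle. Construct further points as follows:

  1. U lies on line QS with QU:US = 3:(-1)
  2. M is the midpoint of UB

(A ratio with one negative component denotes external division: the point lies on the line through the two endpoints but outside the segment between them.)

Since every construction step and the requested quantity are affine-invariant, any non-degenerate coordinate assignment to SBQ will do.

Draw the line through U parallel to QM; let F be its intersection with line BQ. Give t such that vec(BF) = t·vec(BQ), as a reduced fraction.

Assign S = (0, 0), B = (1, 0), Q = (0, 1) — the answer is frame-independent, so this choice is without loss of generality.
1. U lies on line QS with QU:US = 3:(-1) ⇒ U = (0, -1/2)
2. M is the midpoint of UB ⇒ M = (1/2, -1/4)
through U parallel to QM: direction (1/2, -5/4); meets BQ at F = (-1, 2)
F = B + t·(Q−B) with t = 2

t = 2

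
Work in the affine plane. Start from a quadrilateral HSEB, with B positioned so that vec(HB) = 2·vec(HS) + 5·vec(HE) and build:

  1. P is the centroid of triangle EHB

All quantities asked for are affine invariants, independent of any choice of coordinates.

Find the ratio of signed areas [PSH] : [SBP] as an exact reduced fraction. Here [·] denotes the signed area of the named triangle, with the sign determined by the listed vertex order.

Set H = (0, 0), S = (1, 0), E = (0, 1), B = (2, 5); any affine frame gives the same invariant.
1. P is the centroid of triangle EHB ⇒ P = (2/3, 2)
2·[PSH] = -2, 2·[SBP] = 11/3
[PSH]:[SBP] = -2:11/3 = -6/11

[PSH]:[SBP] = -6/11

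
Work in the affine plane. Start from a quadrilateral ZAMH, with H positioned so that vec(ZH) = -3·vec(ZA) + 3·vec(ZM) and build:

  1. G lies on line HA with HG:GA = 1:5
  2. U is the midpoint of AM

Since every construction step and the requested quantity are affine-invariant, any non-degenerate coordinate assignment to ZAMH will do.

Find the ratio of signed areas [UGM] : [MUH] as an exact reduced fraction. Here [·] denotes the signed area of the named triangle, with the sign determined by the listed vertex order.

[UGM]:[MUH] = 5/6

Set Z = (0, 0), A = (1, 0), M = (0, 1), H = (-3, 3); any affine frame gives the same invariant.
1. G lies on line HA with HG:GA = 1:5 ⇒ G = (-7/3, 5/2)
2. U is the midpoint of AM ⇒ U = (1/2, 1/2)
2·[UGM] = -5/12, 2·[MUH] = -1/2
[UGM]:[MUH] = -5/12:-1/2 = 5/6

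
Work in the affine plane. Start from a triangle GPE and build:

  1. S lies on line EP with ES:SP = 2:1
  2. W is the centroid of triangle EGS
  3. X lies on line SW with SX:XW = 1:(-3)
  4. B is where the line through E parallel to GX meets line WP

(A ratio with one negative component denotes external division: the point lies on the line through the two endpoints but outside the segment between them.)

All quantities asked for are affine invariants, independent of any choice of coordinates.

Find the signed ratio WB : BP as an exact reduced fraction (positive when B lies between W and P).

Assign G = (0, 0), P = (1, 0), E = (0, 1) — the answer is frame-independent, so this choice is without loss of generality.
1. S lies on line EP with ES:SP = 2:1 ⇒ S = (2/3, 1/3)
2. W is the centroid of triangle EGS ⇒ W = (2/9, 4/9)
3. X lies on line SW with SX:XW = 1:(-3) ⇒ X = (8/9, 5/18)
4. B is where the line through E parallel to GX meets line WP ⇒ B = (-16/33, 28/33)
B = W + t·(P−W) with t = -10/11, so WB:BP = t:(1−t) = -10/11:21/11

WB:BP = -10/21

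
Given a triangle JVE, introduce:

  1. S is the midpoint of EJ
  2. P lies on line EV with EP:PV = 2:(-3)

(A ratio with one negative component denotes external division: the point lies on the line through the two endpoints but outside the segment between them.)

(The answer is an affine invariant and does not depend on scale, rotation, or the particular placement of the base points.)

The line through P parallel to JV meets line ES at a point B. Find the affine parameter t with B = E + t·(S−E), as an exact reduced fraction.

Choose coordinates J = (0, 0), V = (1, 0), E = (0, 1).
1. S is the midpoint of EJ ⇒ S = (0, 1/2)
2. P lies on line EV with EP:PV = 2:(-3) ⇒ P = (-2, 3)
through P parallel to JV: direction (1, 0); meets ES at B = (0, 3)
B = E + t·(S−E) with t = -4

t = -4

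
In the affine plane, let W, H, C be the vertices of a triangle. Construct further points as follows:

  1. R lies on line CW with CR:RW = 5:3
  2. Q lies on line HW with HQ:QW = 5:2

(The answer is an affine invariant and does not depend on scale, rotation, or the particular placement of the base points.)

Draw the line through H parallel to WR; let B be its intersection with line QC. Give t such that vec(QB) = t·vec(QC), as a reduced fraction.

Choose coordinates W = (0, 0), H = (1, 0), C = (0, 1).
1. R lies on line CW with CR:RW = 5:3 ⇒ R = (0, 3/8)
2. Q lies on line HW with HQ:QW = 5:2 ⇒ Q = (2/7, 0)
through H parallel to WR: direction (0, 3/8); meets QC at B = (1, -5/2)
B = Q + t·(C−Q) with t = -5/2

t = -5/2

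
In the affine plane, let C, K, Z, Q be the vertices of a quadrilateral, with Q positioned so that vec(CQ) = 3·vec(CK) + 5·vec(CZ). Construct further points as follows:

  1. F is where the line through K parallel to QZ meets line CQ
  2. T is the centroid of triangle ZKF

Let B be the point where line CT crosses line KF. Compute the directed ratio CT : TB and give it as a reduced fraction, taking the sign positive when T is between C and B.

CT:TB = 5/7

Set C = (0, 0), K = (1, 0), Z = (0, 1), Q = (3, 5); any affine frame gives the same invariant.
1. F is where the line through K parallel to QZ meets line CQ ⇒ F = (-4, -20/3)
2. T is the centroid of triangle ZKF ⇒ T = (-1, -17/9)
line CT meets KF at B = (-12/5, -68/15)
T = C + t·(B−C) with t = 5/12, so CT:TB = 5/12:7/12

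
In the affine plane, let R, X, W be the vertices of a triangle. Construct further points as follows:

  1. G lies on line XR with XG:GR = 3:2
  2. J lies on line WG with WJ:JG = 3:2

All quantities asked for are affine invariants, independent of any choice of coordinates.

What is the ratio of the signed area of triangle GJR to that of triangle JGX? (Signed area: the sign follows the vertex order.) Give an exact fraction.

Set R = (0, 0), X = (1, 0), W = (0, 1); any affine frame gives the same invariant.
1. G lies on line XR with XG:GR = 3:2 ⇒ G = (2/5, 0)
2. J lies on line WG with WJ:JG = 3:2 ⇒ J = (6/25, 2/5)
2·[GJR] = 4/25, 2·[JGX] = 6/25
[GJR]:[JGX] = 4/25:6/25 = 2/3

[GJR]:[JGX] = 2/3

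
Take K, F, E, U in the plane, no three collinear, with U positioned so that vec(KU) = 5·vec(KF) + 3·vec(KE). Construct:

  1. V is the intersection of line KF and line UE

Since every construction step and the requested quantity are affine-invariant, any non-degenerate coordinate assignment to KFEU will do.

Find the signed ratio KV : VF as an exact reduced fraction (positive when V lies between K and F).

Set K = (0, 0), F = (1, 0), E = (0, 1), U = (5, 3); any affine frame gives the same invariant.
1. V is the intersection of line KF and line UE ⇒ V = (-5/2, 0)
V = K + t·(F−K) with t = -5/2, so KV:VF = t:(1−t) = -5/2:7/2

KV:VF = -5/7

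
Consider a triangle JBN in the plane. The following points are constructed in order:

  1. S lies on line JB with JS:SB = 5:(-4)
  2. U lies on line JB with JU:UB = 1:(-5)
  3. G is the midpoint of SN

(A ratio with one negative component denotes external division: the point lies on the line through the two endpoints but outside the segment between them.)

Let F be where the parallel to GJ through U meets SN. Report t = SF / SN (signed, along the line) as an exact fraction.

t = 21/40

Work in coordinates with J = (0, 0), B = (1, 0), N = (0, 1).
1. S lies on line JB with JS:SB = 5:(-4) ⇒ S = (5, 0)
2. U lies on line JB with JU:UB = 1:(-5) ⇒ U = (-1/4, 0)
3. G is the midpoint of SN ⇒ G = (5/2, 1/2)
through U parallel to GJ: direction (-5/2, -1/2); meets SN at F = (19/8, 21/40)
F = S + t·(N−S) with t = 21/40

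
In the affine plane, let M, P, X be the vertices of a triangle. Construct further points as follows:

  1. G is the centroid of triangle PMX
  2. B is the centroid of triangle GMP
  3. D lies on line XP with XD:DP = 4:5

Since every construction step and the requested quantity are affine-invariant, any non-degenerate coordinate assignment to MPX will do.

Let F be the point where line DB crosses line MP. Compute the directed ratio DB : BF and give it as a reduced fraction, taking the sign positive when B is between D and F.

Choose coordinates M = (0, 0), P = (1, 0), X = (0, 1).
1. G is the centroid of triangle PMX ⇒ G = (1/3, 1/3)
2. B is the centroid of triangle GMP ⇒ B = (4/9, 1/9)
3. D lies on line XP with XD:DP = 4:5 ⇒ D = (4/9, 5/9)
line DB meets MP at F = (4/9, 0)
B = D + t·(F−D) with t = 4/5, so DB:BF = 4/5:1/5

DB:BF = 4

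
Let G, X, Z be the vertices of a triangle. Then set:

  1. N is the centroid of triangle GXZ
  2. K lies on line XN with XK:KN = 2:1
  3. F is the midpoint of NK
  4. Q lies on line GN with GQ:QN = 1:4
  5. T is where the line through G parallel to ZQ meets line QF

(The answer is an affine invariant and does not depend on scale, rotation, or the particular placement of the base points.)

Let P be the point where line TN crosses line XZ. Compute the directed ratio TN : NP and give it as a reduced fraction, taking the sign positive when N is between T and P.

Choose coordinates G = (0, 0), X = (1, 0), Z = (0, 1).
1. N is the centroid of triangle GXZ ⇒ N = (1/3, 1/3)
2. K lies on line XN with XK:KN = 2:1 ⇒ K = (5/9, 2/9)
3. F is the midpoint of NK ⇒ F = (4/9, 5/18)
4. Q lies on line GN with GQ:QN = 1:4 ⇒ Q = (1/15, 1/15)
5. T is where the line through G parallel to ZQ meets line QF ⇒ T = (-1/495, 14/495)
line TN meets XZ at P = (161/317, 156/317)
N = T + t·(P−T) with t = 317/482, so TN:NP = 317/482:165/482

TN:NP = 317/165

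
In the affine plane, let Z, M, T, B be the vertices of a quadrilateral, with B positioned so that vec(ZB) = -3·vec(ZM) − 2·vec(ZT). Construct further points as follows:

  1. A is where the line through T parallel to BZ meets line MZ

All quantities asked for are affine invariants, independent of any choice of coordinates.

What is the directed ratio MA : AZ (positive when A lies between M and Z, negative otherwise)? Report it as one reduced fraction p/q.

Set Z = (0, 0), M = (1, 0), T = (0, 1), B = (-3, -2); any affine frame gives the same invariant.
1. A is where the line through T parallel to BZ meets line MZ ⇒ A = (-3/2, 0)
A = M + t·(Z−M) with t = 5/2, so MA:AZ = t:(1−t) = 5/2:-3/2

MA:AZ = -5/3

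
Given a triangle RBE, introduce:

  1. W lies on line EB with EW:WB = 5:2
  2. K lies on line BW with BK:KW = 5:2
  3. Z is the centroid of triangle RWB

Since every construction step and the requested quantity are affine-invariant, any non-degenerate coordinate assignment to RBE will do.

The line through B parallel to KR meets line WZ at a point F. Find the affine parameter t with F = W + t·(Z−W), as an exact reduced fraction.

t = 7/3

Choose coordinates R = (0, 0), B = (1, 0), E = (0, 1).
1. W lies on line EB with EW:WB = 5:2 ⇒ W = (5/7, 2/7)
2. K lies on line BW with BK:KW = 5:2 ⇒ K = (39/49, 10/49)
3. Z is the centroid of triangle RWB ⇒ Z = (4/7, 2/21)
through B parallel to KR: direction (-39/49, -10/49); meets WZ at F = (8/21, -10/63)
F = W + t·(Z−W) with t = 7/3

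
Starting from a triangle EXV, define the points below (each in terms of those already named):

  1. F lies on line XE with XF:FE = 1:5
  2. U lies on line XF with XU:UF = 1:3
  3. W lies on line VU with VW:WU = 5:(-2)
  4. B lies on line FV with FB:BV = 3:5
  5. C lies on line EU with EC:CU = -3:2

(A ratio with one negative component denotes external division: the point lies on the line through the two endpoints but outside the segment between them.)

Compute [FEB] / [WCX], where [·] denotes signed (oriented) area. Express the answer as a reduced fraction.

Choose coordinates E = (0, 0), X = (1, 0), V = (0, 1).
1. F lies on line XE with XF:FE = 1:5 ⇒ F = (5/6, 0)
2. U lies on line XF with XU:UF = 1:3 ⇒ U = (23/24, 0)
3. W lies on line VU with VW:WU = 5:(-2) ⇒ W = (115/72, -2/3)
4. B lies on line FV with FB:BV = 3:5 ⇒ B = (25/48, 3/8)
5. C lies on line EU with EC:CU = -3:2 ⇒ C = (23/8, 0)
2·[FEB] = -5/16, 2·[WCX] = 5/4
[FEB]:[WCX] = -5/16:5/4 = -1/4

[FEB]:[WCX] = -1/4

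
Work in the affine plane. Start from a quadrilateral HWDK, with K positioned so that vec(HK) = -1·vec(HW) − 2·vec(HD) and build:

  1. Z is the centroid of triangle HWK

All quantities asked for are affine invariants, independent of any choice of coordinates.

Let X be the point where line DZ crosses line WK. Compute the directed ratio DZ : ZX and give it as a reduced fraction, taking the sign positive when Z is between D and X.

DZ:ZX = 5

Choose coordinates H = (0, 0), W = (1, 0), D = (0, 1), K = (-1, -2).
1. Z is the centroid of triangle HWK ⇒ Z = (0, -2/3)
line DZ meets WK at X = (0, -1)
Z = D + t·(X−D) with t = 5/6, so DZ:ZX = 5/6:1/6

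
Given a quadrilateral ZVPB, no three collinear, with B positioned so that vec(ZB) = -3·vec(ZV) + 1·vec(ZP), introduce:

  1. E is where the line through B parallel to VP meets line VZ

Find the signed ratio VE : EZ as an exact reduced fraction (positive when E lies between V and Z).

VE:EZ = -3/2

Work in coordinates with Z = (0, 0), V = (1, 0), P = (0, 1), B = (-3, 1).
1. E is where the line through B parallel to VP meets line VZ ⇒ E = (-2, 0)
E = V + t·(Z−V) with t = 3, so VE:EZ = t:(1−t) = 3:-2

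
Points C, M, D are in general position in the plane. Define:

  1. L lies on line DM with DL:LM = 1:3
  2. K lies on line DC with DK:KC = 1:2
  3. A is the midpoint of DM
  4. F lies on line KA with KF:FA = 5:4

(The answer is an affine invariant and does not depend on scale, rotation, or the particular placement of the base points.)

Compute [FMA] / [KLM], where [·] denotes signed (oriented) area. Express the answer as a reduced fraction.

[FMA]:[KLM] = -8/27

Choose coordinates C = (0, 0), M = (1, 0), D = (0, 1).
1. L lies on line DM with DL:LM = 1:3 ⇒ L = (1/4, 3/4)
2. K lies on line DC with DK:KC = 1:2 ⇒ K = (0, 2/3)
3. A is the midpoint of DM ⇒ A = (1/2, 1/2)
4. F lies on line KA with KF:FA = 5:4 ⇒ F = (5/18, 31/54)
2·[FMA] = 2/27, 2·[KLM] = -1/4
[FMA]:[KLM] = 2/27:-1/4 = -8/27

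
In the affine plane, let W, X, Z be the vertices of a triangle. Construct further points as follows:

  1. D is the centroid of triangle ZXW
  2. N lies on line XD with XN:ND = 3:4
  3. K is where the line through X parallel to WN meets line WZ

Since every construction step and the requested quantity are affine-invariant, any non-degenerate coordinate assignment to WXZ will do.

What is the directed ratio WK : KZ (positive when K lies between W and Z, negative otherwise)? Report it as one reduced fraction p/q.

Choose coordinates W = (0, 0), X = (1, 0), Z = (0, 1).
1. D is the centroid of triangle ZXW ⇒ D = (1/3, 1/3)
2. N lies on line XD with XN:ND = 3:4 ⇒ N = (5/7, 1/7)
3. K is where the line through X parallel to WN meets line WZ ⇒ K = (0, -1/5)
K = W + t·(Z−W) with t = -1/5, so WK:KZ = t:(1−t) = -1/5:6/5

WK:KZ = -1/6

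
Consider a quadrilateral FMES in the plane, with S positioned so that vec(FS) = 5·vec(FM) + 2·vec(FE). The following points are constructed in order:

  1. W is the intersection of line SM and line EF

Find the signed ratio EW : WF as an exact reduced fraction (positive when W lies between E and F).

EW:WF = -3

Assign F = (0, 0), M = (1, 0), E = (0, 1), S = (5, 2) — the answer is frame-independent, so this choice is without loss of generality.
1. W is the intersection of line SM and line EF ⇒ W = (0, -1/2)
W = E + t·(F−E) with t = 3/2, so EW:WF = t:(1−t) = 3/2:-1/2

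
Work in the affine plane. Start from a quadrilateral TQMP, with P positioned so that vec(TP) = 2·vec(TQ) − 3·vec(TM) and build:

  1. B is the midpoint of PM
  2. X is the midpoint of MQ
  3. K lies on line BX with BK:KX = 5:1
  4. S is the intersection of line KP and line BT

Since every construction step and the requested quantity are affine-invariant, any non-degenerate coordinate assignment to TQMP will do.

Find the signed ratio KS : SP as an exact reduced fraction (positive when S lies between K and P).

KS:SP = 5/6

Work in coordinates with T = (0, 0), Q = (1, 0), M = (0, 1), P = (2, -3).
1. B is the midpoint of PM ⇒ B = (1, -1)
2. X is the midpoint of MQ ⇒ X = (1/2, 1/2)
3. K lies on line BX with BK:KX = 5:1 ⇒ K = (7/12, 1/4)
4. S is the intersection of line KP and line BT ⇒ S = (27/22, -27/22)
S = K + t·(P−K) with t = 5/11, so KS:SP = t:(1−t) = 5/11:6/11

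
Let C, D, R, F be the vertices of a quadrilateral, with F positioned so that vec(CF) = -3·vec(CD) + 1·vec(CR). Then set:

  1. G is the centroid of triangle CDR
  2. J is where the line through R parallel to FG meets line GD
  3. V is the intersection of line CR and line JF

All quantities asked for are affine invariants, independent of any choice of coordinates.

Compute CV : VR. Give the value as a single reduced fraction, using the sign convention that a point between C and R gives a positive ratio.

Set C = (0, 0), D = (1, 0), R = (0, 1), F = (-3, 1); any affine frame gives the same invariant.
1. G is the centroid of triangle CDR ⇒ G = (1/3, 1/3)
2. J is where the line through R parallel to FG meets line GD ⇒ J = (-5/3, 4/3)
3. V is the intersection of line CR and line JF ⇒ V = (0, 7/4)
V = C + t·(R−C) with t = 7/4, so CV:VR = t:(1−t) = 7/4:-3/4

CV:VR = -7/3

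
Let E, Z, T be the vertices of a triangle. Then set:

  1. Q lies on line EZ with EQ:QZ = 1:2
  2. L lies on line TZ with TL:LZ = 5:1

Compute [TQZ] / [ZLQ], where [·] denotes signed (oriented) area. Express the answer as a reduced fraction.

Assign E = (0, 0), Z = (1, 0), T = (0, 1) — the answer is frame-independent, so this choice is without loss of generality.
1. Q lies on line EZ with EQ:QZ = 1:2 ⇒ Q = (1/3, 0)
2. L lies on line TZ with TL:LZ = 5:1 ⇒ L = (5/6, 1/6)
2·[TQZ] = 2/3, 2·[ZLQ] = 1/9
[TQZ]:[ZLQ] = 2/3:1/9 = 6

[TQZ]:[ZLQ] = 6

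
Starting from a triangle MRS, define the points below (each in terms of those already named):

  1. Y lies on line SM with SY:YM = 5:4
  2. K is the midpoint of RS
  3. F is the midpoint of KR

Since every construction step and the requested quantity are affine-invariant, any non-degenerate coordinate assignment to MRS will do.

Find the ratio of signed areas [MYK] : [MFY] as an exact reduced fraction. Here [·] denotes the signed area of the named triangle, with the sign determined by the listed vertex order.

Set M = (0, 0), R = (1, 0), S = (0, 1); any affine frame gives the same invariant.
1. Y lies on line SM with SY:YM = 5:4 ⇒ Y = (0, 4/9)
2. K is the midpoint of RS ⇒ K = (1/2, 1/2)
3. F is the midpoint of KR ⇒ F = (3/4, 1/4)
2·[MYK] = -2/9, 2·[MFY] = 1/3
[MYK]:[MFY] = -2/9:1/3 = -2/3

[MYK]:[MFY] = -2/3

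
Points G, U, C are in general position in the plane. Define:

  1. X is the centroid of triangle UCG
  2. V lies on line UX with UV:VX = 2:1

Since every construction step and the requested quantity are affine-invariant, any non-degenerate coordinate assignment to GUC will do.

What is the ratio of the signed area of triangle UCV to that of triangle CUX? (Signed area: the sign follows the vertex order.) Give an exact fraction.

[UCV]:[CUX] = -2/3

Assign G = (0, 0), U = (1, 0), C = (0, 1) — the answer is frame-independent, so this choice is without loss of generality.
1. X is the centroid of triangle UCG ⇒ X = (1/3, 1/3)
2. V lies on line UX with UV:VX = 2:1 ⇒ V = (5/9, 2/9)
2·[UCV] = 2/9, 2·[CUX] = -1/3
[UCV]:[CUX] = 2/9:-1/3 = -2/3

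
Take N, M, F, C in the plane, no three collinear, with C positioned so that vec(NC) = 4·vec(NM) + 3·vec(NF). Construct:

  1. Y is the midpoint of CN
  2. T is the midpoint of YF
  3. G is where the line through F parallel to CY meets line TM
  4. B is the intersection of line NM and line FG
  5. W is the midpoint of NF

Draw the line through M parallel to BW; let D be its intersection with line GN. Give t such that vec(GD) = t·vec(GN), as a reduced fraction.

Assign N = (0, 0), M = (1, 0), F = (0, 1), C = (4, 3) — the answer is frame-independent, so this choice is without loss of generality.
1. Y is the midpoint of CN ⇒ Y = (2, 3/2)
2. T is the midpoint of YF ⇒ T = (1, 5/4)
3. G is where the line through F parallel to CY meets line TM ⇒ G = (1, 7/4)
4. B is the intersection of line NM and line FG ⇒ B = (-4/3, 0)
5. W is the midpoint of NF ⇒ W = (0, 1/2)
through M parallel to BW: direction (4/3, 1/2); meets GN at D = (-3/11, -21/44)
D = G + t·(N−G) with t = 14/11

t = 14/11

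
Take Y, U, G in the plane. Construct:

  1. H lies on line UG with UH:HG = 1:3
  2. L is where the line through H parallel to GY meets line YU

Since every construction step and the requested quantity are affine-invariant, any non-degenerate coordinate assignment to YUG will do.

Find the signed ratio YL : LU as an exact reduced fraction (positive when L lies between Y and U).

Choose coordinates Y = (0, 0), U = (1, 0), G = (0, 1).
1. H lies on line UG with UH:HG = 1:3 ⇒ H = (3/4, 1/4)
2. L is where the line through H parallel to GY meets line YU ⇒ L = (3/4, 0)
L = Y + t·(U−Y) with t = 3/4, so YL:LU = t:(1−t) = 3/4:1/4

YL:LU = 3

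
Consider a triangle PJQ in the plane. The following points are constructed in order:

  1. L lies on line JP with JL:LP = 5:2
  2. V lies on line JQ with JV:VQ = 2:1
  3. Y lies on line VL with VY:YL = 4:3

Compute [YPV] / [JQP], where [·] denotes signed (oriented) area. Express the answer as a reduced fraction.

Work in coordinates with P = (0, 0), J = (1, 0), Q = (0, 1).
1. L lies on line JP with JL:LP = 5:2 ⇒ L = (2/7, 0)
2. V lies on line JQ with JV:VQ = 2:1 ⇒ V = (1/3, 2/3)
3. Y lies on line VL with VY:YL = 4:3 ⇒ Y = (15/49, 2/7)
2·[YPV] = -16/147, 2·[JQP] = 1
[YPV]:[JQP] = -16/147:1 = -16/147

[YPV]:[JQP] = -16/147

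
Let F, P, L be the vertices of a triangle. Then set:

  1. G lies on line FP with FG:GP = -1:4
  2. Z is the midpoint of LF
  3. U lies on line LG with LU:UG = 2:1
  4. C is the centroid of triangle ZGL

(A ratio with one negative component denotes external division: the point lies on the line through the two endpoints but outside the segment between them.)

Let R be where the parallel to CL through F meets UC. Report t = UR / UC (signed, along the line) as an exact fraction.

t = 4

Assign F = (0, 0), P = (1, 0), L = (0, 1) — the answer is frame-independent, so this choice is without loss of generality.
1. G lies on line FP with FG:GP = -1:4 ⇒ G = (-1/3, 0)
2. Z is the midpoint of LF ⇒ Z = (0, 1/2)
3. U lies on line LG with LU:UG = 2:1 ⇒ U = (-2/9, 1/3)
4. C is the centroid of triangle ZGL ⇒ C = (-1/9, 1/2)
through F parallel to CL: direction (1/9, 1/2); meets UC at R = (2/9, 1)
R = U + t·(C−U) with t = 4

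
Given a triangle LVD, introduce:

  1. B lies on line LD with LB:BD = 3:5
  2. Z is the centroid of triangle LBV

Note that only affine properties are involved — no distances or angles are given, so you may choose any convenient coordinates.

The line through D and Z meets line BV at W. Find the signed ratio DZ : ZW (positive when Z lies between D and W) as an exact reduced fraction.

DZ:ZW = -6

Work in coordinates with L = (0, 0), V = (1, 0), D = (0, 1).
1. B lies on line LD with LB:BD = 3:5 ⇒ B = (0, 3/8)
2. Z is the centroid of triangle LBV ⇒ Z = (1/3, 1/8)
line DZ meets BV at W = (5/18, 13/48)
Z = D + t·(W−D) with t = 6/5, so DZ:ZW = 6/5:-1/5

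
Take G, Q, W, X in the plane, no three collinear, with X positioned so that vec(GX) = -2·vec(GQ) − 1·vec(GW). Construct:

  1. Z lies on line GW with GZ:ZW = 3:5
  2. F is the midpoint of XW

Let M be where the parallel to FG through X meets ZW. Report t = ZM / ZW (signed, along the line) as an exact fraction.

t = -11/5

Assign G = (0, 0), Q = (1, 0), W = (0, 1), X = (-2, -1) — the answer is frame-independent, so this choice is without loss of generality.
1. Z lies on line GW with GZ:ZW = 3:5 ⇒ Z = (0, 3/8)
2. F is the midpoint of XW ⇒ F = (-1, 0)
through X parallel to FG: direction (1, 0); meets ZW at M = (0, -1)
M = Z + t·(W−Z) with t = -11/5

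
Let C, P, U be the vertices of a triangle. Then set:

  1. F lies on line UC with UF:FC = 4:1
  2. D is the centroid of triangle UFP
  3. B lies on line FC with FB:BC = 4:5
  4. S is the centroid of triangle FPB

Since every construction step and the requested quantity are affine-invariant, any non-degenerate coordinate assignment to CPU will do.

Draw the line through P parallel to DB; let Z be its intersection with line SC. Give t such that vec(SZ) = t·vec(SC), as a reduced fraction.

Work in coordinates with C = (0, 0), P = (1, 0), U = (0, 1).
1. F lies on line UC with UF:FC = 4:1 ⇒ F = (0, 1/5)
2. D is the centroid of triangle UFP ⇒ D = (1/3, 2/5)
3. B lies on line FC with FB:BC = 4:5 ⇒ B = (0, 1/9)
4. S is the centroid of triangle FPB ⇒ S = (1/3, 14/135)
through P parallel to DB: direction (-1/3, -13/45); meets SC at Z = (39/25, 182/375)
Z = S + t·(C−S) with t = -92/25

t = -92/25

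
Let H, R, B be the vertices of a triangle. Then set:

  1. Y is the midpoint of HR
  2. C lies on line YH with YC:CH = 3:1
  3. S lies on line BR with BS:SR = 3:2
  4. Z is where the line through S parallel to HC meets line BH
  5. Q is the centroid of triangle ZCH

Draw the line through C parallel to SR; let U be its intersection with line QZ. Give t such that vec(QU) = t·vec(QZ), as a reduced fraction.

t = -2/9

Set H = (0, 0), R = (1, 0), B = (0, 1); any affine frame gives the same invariant.
1. Y is the midpoint of HR ⇒ Y = (1/2, 0)
2. C lies on line YH with YC:CH = 3:1 ⇒ C = (1/8, 0)
3. S lies on line BR with BS:SR = 3:2 ⇒ S = (3/5, 2/5)
4. Z is where the line through S parallel to HC meets line BH ⇒ Z = (0, 2/5)
5. Q is the centroid of triangle ZCH ⇒ Q = (1/24, 2/15)
through C parallel to SR: direction (2/5, -2/5); meets QZ at U = (11/216, 2/27)
U = Q + t·(Z−Q) with t = -2/9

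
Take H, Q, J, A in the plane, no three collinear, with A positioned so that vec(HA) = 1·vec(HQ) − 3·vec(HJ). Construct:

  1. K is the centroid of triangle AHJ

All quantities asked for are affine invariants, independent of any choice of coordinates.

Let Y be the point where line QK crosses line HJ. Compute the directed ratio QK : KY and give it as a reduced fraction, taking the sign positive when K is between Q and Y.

Choose coordinates H = (0, 0), Q = (1, 0), J = (0, 1), A = (1, -3).
1. K is the centroid of triangle AHJ ⇒ K = (1/3, -2/3)
line QK meets HJ at Y = (0, -1)
K = Q + t·(Y−Q) with t = 2/3, so QK:KY = 2/3:1/3

QK:KY = 2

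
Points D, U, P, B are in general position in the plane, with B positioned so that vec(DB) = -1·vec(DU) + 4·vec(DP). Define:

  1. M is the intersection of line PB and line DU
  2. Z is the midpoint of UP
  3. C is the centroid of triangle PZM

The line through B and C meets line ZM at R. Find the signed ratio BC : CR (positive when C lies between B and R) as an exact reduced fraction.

Choose coordinates D = (0, 0), U = (1, 0), P = (0, 1), B = (-1, 4).
1. M is the intersection of line PB and line DU ⇒ M = (1/3, 0)
2. Z is the midpoint of UP ⇒ Z = (1/2, 1/2)
3. C is the centroid of triangle PZM ⇒ C = (5/18, 1/2)
line BC meets ZM at R = (13/33, 2/11)
C = B + t·(R−B) with t = 11/12, so BC:CR = 11/12:1/12

BC:CR = 11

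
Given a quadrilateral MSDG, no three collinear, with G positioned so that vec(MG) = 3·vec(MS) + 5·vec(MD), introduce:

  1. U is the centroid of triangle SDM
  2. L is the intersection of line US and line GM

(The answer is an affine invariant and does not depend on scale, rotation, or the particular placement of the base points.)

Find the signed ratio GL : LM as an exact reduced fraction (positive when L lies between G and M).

Set M = (0, 0), S = (1, 0), D = (0, 1), G = (3, 5); any affine frame gives the same invariant.
1. U is the centroid of triangle SDM ⇒ U = (1/3, 1/3)
2. L is the intersection of line US and line GM ⇒ L = (3/13, 5/13)
L = G + t·(M−G) with t = 12/13, so GL:LM = t:(1−t) = 12/13:1/13

GL:LM = 12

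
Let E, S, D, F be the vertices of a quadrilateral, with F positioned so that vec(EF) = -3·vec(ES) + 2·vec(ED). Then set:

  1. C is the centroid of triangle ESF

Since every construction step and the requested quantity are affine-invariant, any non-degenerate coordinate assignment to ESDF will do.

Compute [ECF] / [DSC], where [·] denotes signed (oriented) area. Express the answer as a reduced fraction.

Set E = (0, 0), S = (1, 0), D = (0, 1), F = (-3, 2); any affine frame gives the same invariant.
1. C is the centroid of triangle ESF ⇒ C = (-2/3, 2/3)
2·[ECF] = 2/3, 2·[DSC] = -1
[ECF]:[DSC] = 2/3:-1 = -2/3

[ECF]:[DSC] = -2/3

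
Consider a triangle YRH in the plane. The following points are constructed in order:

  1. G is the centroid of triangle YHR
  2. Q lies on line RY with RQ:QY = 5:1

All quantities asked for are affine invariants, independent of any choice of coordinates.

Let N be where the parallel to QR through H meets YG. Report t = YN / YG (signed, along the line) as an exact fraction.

Assign Y = (0, 0), R = (1, 0), H = (0, 1) — the answer is frame-independent, so this choice is without loss of generality.
1. G is the centroid of triangle YHR ⇒ G = (1/3, 1/3)
2. Q lies on line RY with RQ:QY = 5:1 ⇒ Q = (1/6, 0)
through H parallel to QR: direction (5/6, 0); meets YG at N = (1, 1)
N = Y + t·(G−Y) with t = 3

t = 3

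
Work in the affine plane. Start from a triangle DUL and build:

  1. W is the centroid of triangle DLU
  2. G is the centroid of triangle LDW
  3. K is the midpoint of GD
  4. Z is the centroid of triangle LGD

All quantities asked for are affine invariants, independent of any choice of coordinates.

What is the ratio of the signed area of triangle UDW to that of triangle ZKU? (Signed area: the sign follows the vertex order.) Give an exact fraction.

[UDW]:[ZKU] = -18/13

Assign D = (0, 0), U = (1, 0), L = (0, 1) — the answer is frame-independent, so this choice is without loss of generality.
1. W is the centroid of triangle DLU ⇒ W = (1/3, 1/3)
2. G is the centroid of triangle LDW ⇒ G = (1/9, 4/9)
3. K is the midpoint of GD ⇒ K = (1/18, 2/9)
4. Z is the centroid of triangle LGD ⇒ Z = (1/27, 13/27)
2·[UDW] = -1/3, 2·[ZKU] = 13/54
[UDW]:[ZKU] = -1/3:13/54 = -18/13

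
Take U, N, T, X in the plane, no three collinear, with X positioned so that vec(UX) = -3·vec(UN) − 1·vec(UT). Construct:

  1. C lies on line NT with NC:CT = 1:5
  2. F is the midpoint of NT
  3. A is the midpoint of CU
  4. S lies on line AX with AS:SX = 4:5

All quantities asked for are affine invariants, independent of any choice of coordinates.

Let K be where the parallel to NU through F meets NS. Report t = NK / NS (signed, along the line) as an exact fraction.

t = -54/43

Set U = (0, 0), N = (1, 0), T = (0, 1), X = (-3, -1); any affine frame gives the same invariant.
1. C lies on line NT with NC:CT = 1:5 ⇒ C = (5/6, 1/6)
2. F is the midpoint of NT ⇒ F = (1/2, 1/2)
3. A is the midpoint of CU ⇒ A = (5/12, 1/12)
4. S lies on line AX with AS:SX = 4:5 ⇒ S = (-119/108, -43/108)
through F parallel to NU: direction (-1, 0); meets NS at K = (313/86, 1/2)
K = N + t·(S−N) with t = -54/43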